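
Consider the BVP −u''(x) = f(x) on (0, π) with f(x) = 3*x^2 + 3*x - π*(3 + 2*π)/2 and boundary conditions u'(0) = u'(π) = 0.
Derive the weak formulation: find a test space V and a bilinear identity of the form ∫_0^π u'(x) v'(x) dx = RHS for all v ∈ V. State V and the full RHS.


V = H^1(0, π) (no boundary constraint on v; u is determined up to an additive constant); weak form: ∫_0^π u'v' dx = ∫_0^π (3*x^2 + 3*x - π*(3 + 2*π)/2) v dx for all v ∈ V.

Multiply both sides by a test function v and integrate from 0 to π:
  ∫_0^π −u''(x) v(x) dx = ∫_0^π f(x) v(x) dx.
Integrate the LHS by parts once:
  ∫_0^π −u'' v dx = −[u'(x) v(x)]_0^π + ∫_0^π u'(x) v'(x) dx.
Thus ∫_0^π u'(x) v'(x) dx = ∫_0^π f(x) v(x) dx + [u'(x) v(x)]_0^π.
Choose V so that boundary terms are either known or forced to vanish.
u has homogeneous Neumann: u'(0) = u'(π) = 0. So [u' v]_0^π = 0·v(π) − 0·v(0) = 0 for any v; take V = H^1(0, π).
Weak formulation: find u (satisfying any essential BC) such that ∫_0^π u'(x) v'(x) dx = ∫_0^π f v dx for all v ∈ V (homogeneous Neumann, so boundary terms vanish).
Substituting f(x) = 3*x^2 + 3*x - π*(3 + 2*π)/2, the right-hand side is ∫_0^π (3*x^2 + 3*x - π*(3 + 2*π)/2) v dx.
Compatibility check (pure Neumann): taking v ≡ 1 ∈ V gives 0 = ∫_0^π f dx + (0) − (0), i.e. ∫_0^π f dx must equal u'(0) − u'(π) = 0. Indeed ∫_0^π (3*x^2 + 3*x - π*(3 + 2*π)/2) dx = 0, so the data are compatible. The solution is then unique only up to an additive constant (fix it e.g. by requiring ∫_0^π u dx = 0).


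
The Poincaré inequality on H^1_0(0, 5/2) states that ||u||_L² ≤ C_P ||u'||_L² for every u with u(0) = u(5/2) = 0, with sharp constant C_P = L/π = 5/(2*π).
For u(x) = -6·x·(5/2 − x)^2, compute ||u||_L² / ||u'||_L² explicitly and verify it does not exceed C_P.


||u||_L² / ||u'||_L² = 5*sqrt(14)/28 < C_P = 5/(2*π).

u(x) = -6·x·(5/2 − x)^2, so u'(x) = 3*(5 - 6*x)*(x - 5/2).
u(x) = -6·x·(5/2 − x)^2 vanishes at x = 0 and x = 5/2, so u ∈ H^1_0(0, 5/2). Differentiate via the product rule and integrate the resulting polynomials term by term.
  ∫_0^5/2 u² dx = ∫_0^5/2 (36*x^6 - 360*x^5 + 1350*x^4 - 2250*x^3 + 5625*x^2/4) dx. Term by term:
    ∫_0^5/2 36*x^6 dx = 703125/224;  ∫_0^5/2 -360*x^5 dx = -234375/16;  ∫_0^5/2 1350*x^4 dx = 421875/16;
    ∫_0^5/2 -2250*x^3 dx = -703125/32;  ∫_0^5/2 5625*x^2/4 dx = 234375/32.
  Sum: 703125/224 − 234375/16 + 421875/16 − 703125/32 + 234375/32 = 46875/224.
  ∫_0^5/2 (u')² dx = ∫_0^5/2 (324*x^4 - 2160*x^3 + 4950*x^2 - 4500*x + 5625/4) dx. Term by term:
    ∫_0^5/2 324*x^4 dx = 50625/8;  ∫_0^5/2 -2160*x^3 dx = -84375/4;  ∫_0^5/2 4950*x^2 dx = 103125/4;
    ∫_0^5/2 -4500*x dx = -28125/2;  ∫_0^5/2 5625/4 dx = 28125/8.
  Sum: 50625/8 − 84375/4 + 103125/4 − 28125/2 + 28125/8 = 1875/4.
∫_0^5/2 u² dx = 46875/224, so ||u||_L² = 125*sqrt(42)/56.
∫_0^5/2 (u')² dx = 1875/4, so ||u'||_L² = 25*sqrt(3)/2.
Ratio ||u||_L² / ||u'||_L² = 5*sqrt(14)/28.
Sharp Poincaré constant on H^1_0(0, 5/2) is C_P = L/π = 5/(2*π), achieved by sin(2*π/5·x).
A polynomial bump cannot attain the sharp Poincaré constant (only the first sine eigenfunction does), so the ratio is strictly less than C_P, consistent with ||u||_L² ≤ C_P ||u'||_L².


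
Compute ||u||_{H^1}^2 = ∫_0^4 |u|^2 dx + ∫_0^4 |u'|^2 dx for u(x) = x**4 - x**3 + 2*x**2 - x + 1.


||u||_{H^1}^2 = 2228504/45

The H^1 norm (squared) on an interval (0, L) is
  ||u||_{H^1}^2 = ∫_0^L u(x)^2 dx + ∫_0^L u'(x)^2 dx.
Compute u'(x) = 4*x**3 - 3*x**2 + 4*x - 1.
Then u(x)^2 = x**8 - 2*x**7 + 5*x**6 - 6*x**5 + 8*x**4 - 6*x**3 + 5*x**2 - 2*x + 1 and u'(x)^2 = 16*x**6 - 24*x**5 + 41*x**4 - 32*x**3 + 22*x**2 - 8*x + 1.
Integrate each monomial from 0 to 4 using ∫_0^4 c·x^n dx = c·4^(n+1)/(n+1):
  ∫_0^4 u(x)^2 dx = ∫_0^4 (x^8 - 2*x^7 + 5*x^6 - 6*x^5 + 8*x^4 - 6*x^3 + 5*x^2 - 2*x + 1) dx. Term by term:
    ∫_0^4 x^8 dx = 262144/9;  ∫_0^4 -2*x^7 dx = -16384;  ∫_0^4 5*x^6 dx = 81920/7;
    ∫_0^4 -6*x^5 dx = -4096;  ∫_0^4 8*x^4 dx = 8192/5;  ∫_0^4 -6*x^3 dx = -384;
    ∫_0^4 5*x^2 dx = 320/3;  ∫_0^4 -2*x dx = -16;  ∫_0^4 1 dx = 4.
  Sum: 262144/9 − 16384 + 81920/7 − 4096 + 8192/5 − 384 + 320/3 − 16 + 4 = 6835196/315.
  ∫_0^4 u'(x)^2 dx = ∫_0^4 (16*x^6 - 24*x^5 + 41*x^4 - 32*x^3 + 22*x^2 - 8*x + 1) dx. Term by term:
    ∫_0^4 16*x^6 dx = 262144/7;  ∫_0^4 -24*x^5 dx = -16384;  ∫_0^4 41*x^4 dx = 41984/5;
    ∫_0^4 -32*x^3 dx = -2048;  ∫_0^4 22*x^2 dx = 1408/3;  ∫_0^4 -8*x dx = -64;
    ∫_0^4 1 dx = 4.
  Sum: 262144/7 − 16384 + 41984/5 − 2048 + 1408/3 − 64 + 4 = 2921444/105.
Adding: ||u||_{H^1}^2 = 6835196/315 + 2921444/105 = 2228504/45.


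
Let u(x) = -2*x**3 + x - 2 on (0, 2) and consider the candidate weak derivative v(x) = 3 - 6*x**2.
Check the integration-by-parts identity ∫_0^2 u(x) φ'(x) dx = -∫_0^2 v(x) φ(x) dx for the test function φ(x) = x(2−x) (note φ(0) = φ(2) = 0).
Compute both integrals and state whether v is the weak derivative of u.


LHS = 124/15, RHS = 28/5. No, v is not the weak derivative of u.

u(x) = -2*x**3 + x - 2, classical derivative u'(x) = 1 - 6*x**2.
φ(x) = x(2−x), so φ'(x) = 2 - 2*x.
Note φ(0) = φ(2) = 0, so the boundary term u·φ vanishes.
LHS = ∫_0^2 u(x) φ'(x) dx = ∫_0^2 (4*x^4 - 4*x^3 - 2*x^2 + 6*x - 4) dx. Term by term:
  ∫_0^2 4*x^4 dx = 128/5;  ∫_0^2 -4*x^3 dx = -16;  ∫_0^2 -2*x^2 dx = -16/3;
  ∫_0^2 6*x dx = 12;  ∫_0^2 -4 dx = -8.
Sum: 128/5 − 16 − 16/3 + 12 − 8 = 124/15.
So LHS = 124/15.
∫_0^2 v(x) φ(x) dx = ∫_0^2 (6*x^4 - 12*x^3 - 3*x^2 + 6*x) dx. Term by term:
  ∫_0^2 6*x^4 dx = 192/5;  ∫_0^2 -12*x^3 dx = -48;  ∫_0^2 -3*x^2 dx = -8;
  ∫_0^2 6*x dx = 12.
Sum: 192/5 − 48 − 8 + 12 = -28/5.
So RHS = -∫_0^2 v(x) φ(x) dx = 28/5.
LHS − RHS = 8/3 ≠ 0, so the identity fails.
(For a valid weak derivative the identity must hold for EVERY test function, in particular this one. The failure shows v is NOT the weak derivative of u.)
Correct weak derivative would be u'(x) = 1 - 6*x**2.


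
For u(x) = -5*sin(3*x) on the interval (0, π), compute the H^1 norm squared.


||u||_{H^1(0,π)}^2 = 125*π

u'(x) = -15*cos(3*x).
Expand u² and (u')² and integrate term by term on (0, π), using: for integers n ≥ 1, ∫_0^π sin²(nx) dx = ∫_0^π cos²(nx) dx = π/2; for n ≠ n', ∫_0^π sin(nx)sin(n'x) dx = ∫_0^π cos(nx)cos(n'x) dx = 0; and by product-to-sum, ∫_0^π sin(nx)cos(n'x) dx = ½∫_0^π [sin((n+n')x) + sin((n−n')x)] dx, which is 0 when n+n' is even and 2n/(n²−n'²) when n+n' is odd (it need not vanish on (0, π)).
  u² squared terms: (-5)²·∫sin(3x)² dx = 25·π/2 = 25*π/2.
  So ∫_0^π u² dx = 25*π/2.
  (u')² squared terms: (-15)²·∫cos(3x)² dx = 225·π/2 = 225*π/2.
  So ∫_0^π (u')² dx = 225*π/2.
||u||_{H^1}^2 = (25*π/2) + (225*π/2) = 125*π.


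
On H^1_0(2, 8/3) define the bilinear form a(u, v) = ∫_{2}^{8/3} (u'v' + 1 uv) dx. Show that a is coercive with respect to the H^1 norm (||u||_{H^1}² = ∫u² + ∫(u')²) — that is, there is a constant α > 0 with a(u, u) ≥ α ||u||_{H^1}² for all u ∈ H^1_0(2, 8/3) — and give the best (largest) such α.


α = 1

Coercivity of a(·,·) on H^1_0(2, 8/3) means a(u, u) ≥ α ||u||_{H^1}² for every u ∈ H^1_0.
The interval has length L = 2/3, and Poincaré/coercivity depend only on L. Here a(u, u) = ∫(u')² + (1)·∫u².
Here c = 1 ≥ 1, so a(u,u) = ∫(u')² + c∫u² ≥ ∫(u')² + ∫u² = ||u||_{H^1}², i.e. α = 1 works. No larger α is possible: a(u,u) ≥ α||u||_{H^1}² means (1−α)∫(u')² ≥ (α−c)∫u², and for the modes u_n = sin(nπ(x−x₀)/L) (x₀ the left endpoint) one has ∫u_n²/∫(u_n')² = (L/(nπ))² → 0, so a(u_n,u_n)/||u_n||_{H^1}² → 1. Hence the optimal constant is α = 1.
Therefore α = 1.


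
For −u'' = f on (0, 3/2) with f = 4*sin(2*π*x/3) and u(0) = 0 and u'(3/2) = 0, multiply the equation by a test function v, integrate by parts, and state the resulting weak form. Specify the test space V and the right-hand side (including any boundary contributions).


V = {v ∈ H^1(0, 3/2) : v(0) = 0} (test functions vanish at x = 0 where u is specified); weak form: ∫_0^3/2 u'v' dx = ∫_0^3/2 (4*sin(2*π*x/3)) v dx for all v ∈ V.

Multiply both sides by a test function v and integrate from 0 to 3/2:
  ∫_0^3/2 −u''(x) v(x) dx = ∫_0^3/2 f(x) v(x) dx.
Integrate the LHS by parts once:
  ∫_0^3/2 −u'' v dx = −[u'(x) v(x)]_0^3/2 + ∫_0^3/2 u'(x) v'(x) dx.
Thus ∫_0^3/2 u'(x) v'(x) dx = ∫_0^3/2 f(x) v(x) dx + [u'(x) v(x)]_0^3/2.
Choose V so that boundary terms are either known or forced to vanish.
Mixed BC: u(0) = 0 (Dirichlet) and u'(3/2) = 0 (Neumann). Define V = {v ∈ H^1(0, 3/2) : v(0) = 0}. Then [u' v]_0^3/2 = u'(3/2)·v(3/2) − u'(0)·0 = 0.
Weak formulation: find u (satisfying any essential BC) such that ∫_0^3/2 u'(x) v'(x) dx = ∫_0^3/2 f v dx for all v ∈ V (Dirichlet at 0 absorbed into V; the Neumann datum at x = 3/2 is zero, so no boundary term remains).
Substituting f(x) = 4*sin(2*π*x/3), the right-hand side is ∫_0^3/2 (4*sin(2*π*x/3)) v dx.


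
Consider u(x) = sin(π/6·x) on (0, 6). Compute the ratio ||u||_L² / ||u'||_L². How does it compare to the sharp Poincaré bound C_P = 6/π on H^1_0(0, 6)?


||u||_L² / ||u'||_L² = 6/π = C_P.

u(x) = sin(π/6·x), so u'(x) = π*cos(π*x/6)/6.
Writing u(x) = A·sin(kπx/L) with A = 1 and k = 1, use ∫_0^L sin²(kπx/L) dx = L/2 and ∫_0^L cos²(kπx/L) dx = L/2.
u² = 1·sin²(π/6·x) and (u')² = π^2/36·cos²(π/6·x), and each of sin², cos² integrates to L/2 = 3 over (0, 6).
∫_0^6 u² dx = 3, so ||u||_L² = sqrt(3).
∫_0^6 (u')² dx = π^2/12, so ||u'||_L² = sqrt(3)*π/6.
Ratio ||u||_L² / ||u'||_L² = 6/π.
Sharp Poincaré constant on H^1_0(0, 6) is C_P = L/π = 6/π, achieved by sin(π/6·x).
This is the k = 1 eigenfunction (up to amplitude), so the ratio equals the sharp Poincaré constant exactly.


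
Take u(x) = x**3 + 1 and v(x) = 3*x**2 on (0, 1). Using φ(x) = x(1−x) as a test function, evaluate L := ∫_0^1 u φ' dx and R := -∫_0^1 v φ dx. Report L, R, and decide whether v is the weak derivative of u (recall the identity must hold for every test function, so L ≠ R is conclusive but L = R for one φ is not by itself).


LHS = -3/20, RHS = -3/20. Yes, v = u' weakly.

u(x) = x**3 + 1, classical derivative u'(x) = 3*x**2.
φ(x) = x(1−x), so φ'(x) = 1 - 2*x.
Note φ(0) = φ(1) = 0, so the boundary term u·φ vanishes.
LHS = ∫_0^1 u(x) φ'(x) dx = ∫_0^1 (-2*x^4 + x^3 - 2*x + 1) dx. Term by term:
  ∫_0^1 -2*x^4 dx = -2/5;  ∫_0^1 x^3 dx = 1/4;  ∫_0^1 -2*x dx = -1;
  ∫_0^1 1 dx = 1.
Sum: -2/5 + 1/4 − 1 + 1 = -3/20.
So LHS = -3/20.
∫_0^1 v(x) φ(x) dx = ∫_0^1 (-3*x^4 + 3*x^3) dx. Term by term:
  ∫_0^1 -3*x^4 dx = -3/5;  ∫_0^1 3*x^3 dx = 3/4.
Sum: -3/5 + 3/4 = 3/20.
So RHS = -∫_0^1 v(x) φ(x) dx = -3/20.
LHS = RHS, so the identity holds for this test φ.
Moreover u is smooth here and v(x) = u'(x) = 3*x**2 pointwise, so the identity holds for every test function. Hence v is the weak derivative of u.


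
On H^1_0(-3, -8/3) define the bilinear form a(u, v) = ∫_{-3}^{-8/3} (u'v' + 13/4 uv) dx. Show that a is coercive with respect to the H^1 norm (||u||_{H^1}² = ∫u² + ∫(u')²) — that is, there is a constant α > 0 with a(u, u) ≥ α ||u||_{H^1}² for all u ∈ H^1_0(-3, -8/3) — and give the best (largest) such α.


α = 1

Coercivity of a(·,·) on H^1_0(-3, -8/3) means a(u, u) ≥ α ||u||_{H^1}² for every u ∈ H^1_0.
The interval has length L = 1/3, and Poincaré/coercivity depend only on L. Here a(u, u) = ∫(u')² + (13/4)·∫u².
Here c = 13/4 ≥ 1, so a(u,u) = ∫(u')² + c∫u² ≥ ∫(u')² + ∫u² = ||u||_{H^1}², i.e. α = 1 works. No larger α is possible: a(u,u) ≥ α||u||_{H^1}² means (1−α)∫(u')² ≥ (α−c)∫u², and for the modes u_n = sin(nπ(x−x₀)/L) (x₀ the left endpoint) one has ∫u_n²/∫(u_n')² = (L/(nπ))² → 0, so a(u_n,u_n)/||u_n||_{H^1}² → 1. Hence the optimal constant is α = 1.
Therefore α = 1.


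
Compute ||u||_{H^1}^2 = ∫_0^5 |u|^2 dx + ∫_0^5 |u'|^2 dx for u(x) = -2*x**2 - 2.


||u||_{H^1}^2 = 3520

The H^1 norm (squared) on an interval (0, L) is
  ||u||_{H^1}^2 = ∫_0^L u(x)^2 dx + ∫_0^L u'(x)^2 dx.
Compute u'(x) = -4*x.
Then u(x)^2 = 4*x**4 + 8*x**2 + 4 and u'(x)^2 = 16*x**2.
Integrate each monomial from 0 to 5 using ∫_0^5 c·x^n dx = c·5^(n+1)/(n+1):
  ∫_0^5 u(x)^2 dx = ∫_0^5 (4*x^4 + 8*x^2 + 4) dx. Term by term:
    ∫_0^5 4*x^4 dx = 2500;  ∫_0^5 8*x^2 dx = 1000/3;  ∫_0^5 4 dx = 20.
  Sum: 2500 + 1000/3 + 20 = 8560/3.
  ∫_0^5 u'(x)^2 dx = ∫_0^5 (16*x^2) dx. Term by term:
    ∫_0^5 16*x^2 dx = 2000/3.
Adding: ||u||_{H^1}^2 = 8560/3 + 2000/3 = 3520.


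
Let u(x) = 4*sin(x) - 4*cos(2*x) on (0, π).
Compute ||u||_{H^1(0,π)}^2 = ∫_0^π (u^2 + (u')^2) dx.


||u||_{H^1(0,π)}^2 = 320/3 + 56*π

u'(x) = 8*sin(2*x) + 4*cos(x).
Expand u² and (u')² and integrate term by term on (0, π), using: for integers n ≥ 1, ∫_0^π sin²(nx) dx = ∫_0^π cos²(nx) dx = π/2; for n ≠ n', ∫_0^π sin(nx)sin(n'x) dx = ∫_0^π cos(nx)cos(n'x) dx = 0; and by product-to-sum, ∫_0^π sin(nx)cos(n'x) dx = ½∫_0^π [sin((n+n')x) + sin((n−n')x)] dx, which is 0 when n+n' is even and 2n/(n²−n'²) when n+n' is odd (it need not vanish on (0, π)).
  u² squared terms: (-4)²·∫cos(2x)² dx = 16·π/2 = 8*π;  (4)²·∫sin(x)² dx = 16·π/2 = 8*π.
  u² cross terms: 2·(-4)·(4)·∫cos(2x)·sin(x) dx = -32·(-2/3) = 64/3.
  So ∫_0^π u² dx = 8*π + 8*π + 64/3 = 64/3 + 16*π.
  (u')² squared terms: (4)²·∫cos(x)² dx = 16·π/2 = 8*π;  (8)²·∫sin(2x)² dx = 64·π/2 = 32*π.
  (u')² cross terms: 2·(4)·(8)·∫cos(x)·sin(2x) dx = 64·(4/3) = 256/3.
  So ∫_0^π (u')² dx = 8*π + 32*π + 256/3 = 256/3 + 40*π.
||u||_{H^1}^2 = (64/3 + 16*π) + (256/3 + 40*π) = 320/3 + 56*π.


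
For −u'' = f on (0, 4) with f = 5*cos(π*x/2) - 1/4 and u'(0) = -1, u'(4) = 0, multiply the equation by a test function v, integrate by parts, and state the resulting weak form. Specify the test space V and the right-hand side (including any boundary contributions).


V = H^1(0, 4) (v unrestricted at boundary; u is determined up to an additive constant); weak form: ∫_0^4 u'v' dx = ∫_0^4 (5*cos(π*x/2) - 1/4) v dx + v(0) for all v ∈ V.

Multiply both sides by a test function v and integrate from 0 to 4:
  ∫_0^4 −u''(x) v(x) dx = ∫_0^4 f(x) v(x) dx.
Integrate the LHS by parts once:
  ∫_0^4 −u'' v dx = −[u'(x) v(x)]_0^4 + ∫_0^4 u'(x) v'(x) dx.
Thus ∫_0^4 u'(x) v'(x) dx = ∫_0^4 f(x) v(x) dx + [u'(x) v(x)]_0^4.
Choose V so that boundary terms are either known or forced to vanish.
u has inhomogeneous Neumann u'(0) = -1, u'(4) = 0. [u' v]_0^4 = (0)·v(4) − (-1)·v(0) = v(0). Take V = H^1(0, 4); boundary term becomes part of RHS.
Weak formulation: find u (satisfying any essential BC) such that ∫_0^4 u'(x) v'(x) dx = ∫_0^4 f v dx + v(0) for all v ∈ V (Neumann data are natural BCs: they enter the RHS as boundary terms).
Substituting f(x) = 5*cos(π*x/2) - 1/4, the right-hand side is ∫_0^4 (5*cos(π*x/2) - 1/4) v dx + v(0).
Compatibility check (pure Neumann): taking v ≡ 1 ∈ V gives 0 = ∫_0^4 f dx + (0) − (-1), i.e. ∫_0^4 f dx must equal u'(0) − u'(4) = -1. Indeed ∫_0^4 (5*cos(π*x/2) - 1/4) dx = -1, so the data are compatible. The solution is then unique only up to an additive constant (fix it e.g. by requiring ∫_0^4 u dx = 0).


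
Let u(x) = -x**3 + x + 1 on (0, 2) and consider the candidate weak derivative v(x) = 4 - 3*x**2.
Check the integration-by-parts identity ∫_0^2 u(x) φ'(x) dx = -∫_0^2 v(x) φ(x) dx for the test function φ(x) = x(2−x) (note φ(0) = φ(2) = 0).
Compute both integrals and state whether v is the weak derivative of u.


LHS = 52/15, RHS = -8/15. No, v is not the weak derivative of u.

u(x) = -x**3 + x + 1, classical derivative u'(x) = 1 - 3*x**2.
φ(x) = x(2−x), so φ'(x) = 2 - 2*x.
Note φ(0) = φ(2) = 0, so the boundary term u·φ vanishes.
LHS = ∫_0^2 u(x) φ'(x) dx = ∫_0^2 (2*x^4 - 2*x^3 - 2*x^2 + 2) dx. Term by term:
  ∫_0^2 2*x^4 dx = 64/5;  ∫_0^2 -2*x^3 dx = -8;  ∫_0^2 -2*x^2 dx = -16/3;
  ∫_0^2 2 dx = 4.
Sum: 64/5 − 8 − 16/3 + 4 = 52/15.
So LHS = 52/15.
∫_0^2 v(x) φ(x) dx = ∫_0^2 (3*x^4 - 6*x^3 - 4*x^2 + 8*x) dx. Term by term:
  ∫_0^2 3*x^4 dx = 96/5;  ∫_0^2 -6*x^3 dx = -24;  ∫_0^2 -4*x^2 dx = -32/3;
  ∫_0^2 8*x dx = 16.
Sum: 96/5 − 24 − 32/3 + 16 = 8/15.
So RHS = -∫_0^2 v(x) φ(x) dx = -8/15.
LHS − RHS = 4 ≠ 0, so the identity fails.
(For a valid weak derivative the identity must hold for EVERY test function, in particular this one. The failure shows v is NOT the weak derivative of u.)
Correct weak derivative would be u'(x) = 1 - 3*x**2.


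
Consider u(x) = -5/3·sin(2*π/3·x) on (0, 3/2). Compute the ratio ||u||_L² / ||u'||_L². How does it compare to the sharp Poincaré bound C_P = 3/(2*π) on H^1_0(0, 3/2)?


||u||_L² / ||u'||_L² = 3/(2*π) = C_P.

u(x) = -5/3·sin(2*π/3·x), so u'(x) = -10*π*cos(2*π*x/3)/9.
Writing u(x) = A·sin(kπx/L) with A = -5/3 and k = 1, use ∫_0^L sin²(kπx/L) dx = L/2 and ∫_0^L cos²(kπx/L) dx = L/2.
u² = 25/9·sin²(2*π/3·x) and (u')² = 100*π^2/81·cos²(2*π/3·x), and each of sin², cos² integrates to L/2 = 3/4 over (0, 3/2).
∫_0^3/2 u² dx = 25/12, so ||u||_L² = 5*sqrt(3)/6.
∫_0^3/2 (u')² dx = 25*π^2/27, so ||u'||_L² = 5*sqrt(3)*π/9.
Ratio ||u||_L² / ||u'||_L² = 3/(2*π).
Sharp Poincaré constant on H^1_0(0, 3/2) is C_P = L/π = 3/(2*π), achieved by sin(2*π/3·x).
This is the k = 1 eigenfunction (up to amplitude), so the ratio equals the sharp Poincaré constant exactly.


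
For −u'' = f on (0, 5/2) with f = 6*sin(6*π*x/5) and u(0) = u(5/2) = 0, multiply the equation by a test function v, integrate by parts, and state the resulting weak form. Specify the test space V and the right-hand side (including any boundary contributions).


V = H^1_0(0, 5/2) (so v(0) = v(5/2) = 0); weak form: ∫_0^5/2 u'v' dx = ∫_0^5/2 (6*sin(6*π*x/5)) v dx for all v ∈ V.

Multiply both sides by a test function v and integrate from 0 to 5/2:
  ∫_0^5/2 −u''(x) v(x) dx = ∫_0^5/2 f(x) v(x) dx.
Integrate the LHS by parts once:
  ∫_0^5/2 −u'' v dx = −[u'(x) v(x)]_0^5/2 + ∫_0^5/2 u'(x) v'(x) dx.
Thus ∫_0^5/2 u'(x) v'(x) dx = ∫_0^5/2 f(x) v(x) dx + [u'(x) v(x)]_0^5/2.
Choose V so that boundary terms are either known or forced to vanish.
u is Dirichlet: u(0) = u(5/2) = 0. Let V = H^1_0(0, 5/2); then v(0) = v(5/2) = 0, and [u' v]_0^5/2 = 0.
Weak formulation: find u (satisfying any essential BC) such that ∫_0^5/2 u'(x) v'(x) dx = ∫_0^5/2 f v dx for all v ∈ V.
Substituting f(x) = 6*sin(6*π*x/5), the right-hand side is ∫_0^5/2 (6*sin(6*π*x/5)) v dx.


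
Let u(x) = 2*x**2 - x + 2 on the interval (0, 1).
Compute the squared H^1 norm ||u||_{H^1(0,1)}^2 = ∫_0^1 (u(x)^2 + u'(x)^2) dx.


||u||_{H^1}^2 = 107/15

The H^1 norm (squared) on an interval (0, L) is
  ||u||_{H^1}^2 = ∫_0^L u(x)^2 dx + ∫_0^L u'(x)^2 dx.
Compute u'(x) = 4*x - 1.
Then u(x)^2 = 4*x**4 - 4*x**3 + 9*x**2 - 4*x + 4 and u'(x)^2 = 16*x**2 - 8*x + 1.
Integrate each monomial from 0 to 1 using ∫_0^1 c·x^n dx = c·1^(n+1)/(n+1):
  ∫_0^1 u(x)^2 dx = ∫_0^1 (4*x^4 - 4*x^3 + 9*x^2 - 4*x + 4) dx. Term by term:
    ∫_0^1 4*x^4 dx = 4/5;  ∫_0^1 -4*x^3 dx = -1;  ∫_0^1 9*x^2 dx = 3;
    ∫_0^1 -4*x dx = -2;  ∫_0^1 4 dx = 4.
  Sum: 4/5 − 1 + 3 − 2 + 4 = 24/5.
  ∫_0^1 u'(x)^2 dx = ∫_0^1 (16*x^2 - 8*x + 1) dx. Term by term:
    ∫_0^1 16*x^2 dx = 16/3;  ∫_0^1 -8*x dx = -4;  ∫_0^1 1 dx = 1.
  Sum: 16/3 − 4 + 1 = 7/3.
Adding: ||u||_{H^1}^2 = 24/5 + 7/3 = 107/15.


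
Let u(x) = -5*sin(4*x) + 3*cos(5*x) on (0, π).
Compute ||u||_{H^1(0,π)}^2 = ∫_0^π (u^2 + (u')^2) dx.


||u||_{H^1(0,π)}^2 = 2080/3 + 659*π/2

u'(x) = -15*sin(5*x) - 20*cos(4*x).
Expand u² and (u')² and integrate term by term on (0, π), using: for integers n ≥ 1, ∫_0^π sin²(nx) dx = ∫_0^π cos²(nx) dx = π/2; for n ≠ n', ∫_0^π sin(nx)sin(n'x) dx = ∫_0^π cos(nx)cos(n'x) dx = 0; and by product-to-sum, ∫_0^π sin(nx)cos(n'x) dx = ½∫_0^π [sin((n+n')x) + sin((n−n')x)] dx, which is 0 when n+n' is even and 2n/(n²−n'²) when n+n' is odd (it need not vanish on (0, π)).
  u² squared terms: (-5)²·∫sin(4x)² dx = 25·π/2 = 25*π/2;  (3)²·∫cos(5x)² dx = 9·π/2 = 9*π/2.
  u² cross terms: 2·(-5)·(3)·∫sin(4x)·cos(5x) dx = -30·(-8/9) = 80/3.
  So ∫_0^π u² dx = 25*π/2 + 9*π/2 + 80/3 = 80/3 + 17*π.
  (u')² squared terms: (-20)²·∫cos(4x)² dx = 400·π/2 = 200*π;  (-15)²·∫sin(5x)² dx = 225·π/2 = 225*π/2.
  (u')² cross terms: 2·(-20)·(-15)·∫cos(4x)·sin(5x) dx = 600·(10/9) = 2000/3.
  So ∫_0^π (u')² dx = 200*π + 225*π/2 + 2000/3 = 2000/3 + 625*π/2.
||u||_{H^1}^2 = (80/3 + 17*π) + (2000/3 + 625*π/2) = 2080/3 + 659*π/2.


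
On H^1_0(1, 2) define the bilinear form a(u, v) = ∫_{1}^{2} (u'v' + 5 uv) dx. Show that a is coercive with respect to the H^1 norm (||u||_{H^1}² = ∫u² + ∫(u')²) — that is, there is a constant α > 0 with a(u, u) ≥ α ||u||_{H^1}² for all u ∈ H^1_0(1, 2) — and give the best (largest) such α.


α = 1

Coercivity of a(·,·) on H^1_0(1, 2) means a(u, u) ≥ α ||u||_{H^1}² for every u ∈ H^1_0.
The interval has length L = 1, and Poincaré/coercivity depend only on L. Here a(u, u) = ∫(u')² + (5)·∫u².
Here c = 5 ≥ 1, so a(u,u) = ∫(u')² + c∫u² ≥ ∫(u')² + ∫u² = ||u||_{H^1}², i.e. α = 1 works. No larger α is possible: a(u,u) ≥ α||u||_{H^1}² means (1−α)∫(u')² ≥ (α−c)∫u², and for the modes u_n = sin(nπ(x−x₀)/L) (x₀ the left endpoint) one has ∫u_n²/∫(u_n')² = (L/(nπ))² → 0, so a(u_n,u_n)/||u_n||_{H^1}² → 1. Hence the optimal constant is α = 1.
Therefore α = 1.


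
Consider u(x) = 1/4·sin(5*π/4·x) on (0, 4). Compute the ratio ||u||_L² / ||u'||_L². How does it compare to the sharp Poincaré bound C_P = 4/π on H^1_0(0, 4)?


||u||_L² / ||u'||_L² = 4/(5*π) < C_P = 4/π.

u(x) = 1/4·sin(5*π/4·x), so u'(x) = 5*π*cos(5*π*x/4)/16.
Writing u(x) = A·sin(kπx/L) with A = 1/4 and k = 5, use ∫_0^L sin²(kπx/L) dx = L/2 and ∫_0^L cos²(kπx/L) dx = L/2.
u² = 1/16·sin²(5*π/4·x) and (u')² = 25*π^2/256·cos²(5*π/4·x), and each of sin², cos² integrates to L/2 = 2 over (0, 4).
∫_0^4 u² dx = 1/8, so ||u||_L² = sqrt(2)/4.
∫_0^4 (u')² dx = 25*π^2/128, so ||u'||_L² = 5*sqrt(2)*π/16.
Ratio ||u||_L² / ||u'||_L² = 4/(5*π).
Sharp Poincaré constant on H^1_0(0, 4) is C_P = L/π = 4/π, achieved by sin(π/4·x).
This is the k = 5 harmonic; the ratio L/(kπ) is strictly less than C_P = L/π, consistent with the sharp inequality ||u||_L² ≤ C_P ||u'||_L².


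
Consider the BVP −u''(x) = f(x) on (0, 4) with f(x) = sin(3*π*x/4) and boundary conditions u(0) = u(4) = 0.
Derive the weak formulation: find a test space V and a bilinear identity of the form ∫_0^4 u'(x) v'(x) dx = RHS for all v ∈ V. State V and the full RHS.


V = H^1_0(0, 4) (so v(0) = v(4) = 0); weak form: ∫_0^4 u'v' dx = ∫_0^4 (sin(3*π*x/4)) v dx for all v ∈ V.

Multiply both sides by a test function v and integrate from 0 to 4:
  ∫_0^4 −u''(x) v(x) dx = ∫_0^4 f(x) v(x) dx.
Integrate the LHS by parts once:
  ∫_0^4 −u'' v dx = −[u'(x) v(x)]_0^4 + ∫_0^4 u'(x) v'(x) dx.
Thus ∫_0^4 u'(x) v'(x) dx = ∫_0^4 f(x) v(x) dx + [u'(x) v(x)]_0^4.
Choose V so that boundary terms are either known or forced to vanish.
u is Dirichlet: u(0) = u(4) = 0. Let V = H^1_0(0, 4); then v(0) = v(4) = 0, and [u' v]_0^4 = 0.
Weak formulation: find u (satisfying any essential BC) such that ∫_0^4 u'(x) v'(x) dx = ∫_0^4 f v dx for all v ∈ V.
Substituting f(x) = sin(3*π*x/4), the right-hand side is ∫_0^4 (sin(3*π*x/4)) v dx.


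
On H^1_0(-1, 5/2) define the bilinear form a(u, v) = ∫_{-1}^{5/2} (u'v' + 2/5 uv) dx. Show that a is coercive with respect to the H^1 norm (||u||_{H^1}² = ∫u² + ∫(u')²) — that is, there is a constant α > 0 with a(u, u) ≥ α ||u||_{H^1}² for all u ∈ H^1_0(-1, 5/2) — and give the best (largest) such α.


α = 2*(49 + 10*π^2)/(5*(4*π^2 + 49))

Coercivity of a(·,·) on H^1_0(-1, 5/2) means a(u, u) ≥ α ||u||_{H^1}² for every u ∈ H^1_0.
The interval has length L = 7/2, and Poincaré/coercivity depend only on L. Here a(u, u) = ∫(u')² + (2/5)·∫u².
Here 0 < c = 2/5 < 1. The condition a(u,u) ≥ α||u||_{H^1}² reads (1−α)∫(u')² ≥ (α−c)∫u². Any admissible α is ≤ 1 (rapidly oscillating u have ∫u²/∫(u')² → 0), and α = 1 would force 0 ≥ (1−c)∫u², impossible since c < 1; so 1−α > 0. By the sharp Poincaré inequality on H^1_0 of an interval of length L, ∫(u')² ≥ (π/L)²∫u² with equality for the first sine mode sin(π(x−x₀)/L) (x₀ the left endpoint), so the inequality holds for all u iff (1−α)(π/L)² ≥ α − c, i.e. α ≤ ((π/L)² + c)/((π/L)² + 1) = (1 + c(L/π)²)/(1 + (L/π)²). With (π/L)² = 4*π^2/49 and c = 2/5, the largest admissible constant is α = ((π/L)² + c)/((π/L)² + 1).
Simplifying, α = 2*(49 + 10*π^2)/(5*(4*π^2 + 49)).


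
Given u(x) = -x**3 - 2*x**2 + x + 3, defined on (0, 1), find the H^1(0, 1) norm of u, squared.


||u||_{H^1}^2 = 3187/210

The H^1 norm (squared) on an interval (0, L) is
  ||u||_{H^1}^2 = ∫_0^L u(x)^2 dx + ∫_0^L u'(x)^2 dx.
Compute u'(x) = -3*x**2 - 4*x + 1.
Then u(x)^2 = x**6 + 4*x**5 + 2*x**4 - 10*x**3 - 11*x**2 + 6*x + 9 and u'(x)^2 = 9*x**4 + 24*x**3 + 10*x**2 - 8*x + 1.
Integrate each monomial from 0 to 1 using ∫_0^1 c·x^n dx = c·1^(n+1)/(n+1):
  ∫_0^1 u(x)^2 dx = ∫_0^1 (x^6 + 4*x^5 + 2*x^4 - 10*x^3 - 11*x^2 + 6*x + 9) dx. Term by term:
    ∫_0^1 x^6 dx = 1/7;  ∫_0^1 4*x^5 dx = 2/3;  ∫_0^1 2*x^4 dx = 2/5;
    ∫_0^1 -10*x^3 dx = -5/2;  ∫_0^1 -11*x^2 dx = -11/3;  ∫_0^1 6*x dx = 3;
    ∫_0^1 9 dx = 9.
  Sum: 1/7 + 2/3 + 2/5 − 5/2 − 11/3 + 3 + 9 = 493/70.
  ∫_0^1 u'(x)^2 dx = ∫_0^1 (9*x^4 + 24*x^3 + 10*x^2 - 8*x + 1) dx. Term by term:
    ∫_0^1 9*x^4 dx = 9/5;  ∫_0^1 24*x^3 dx = 6;  ∫_0^1 10*x^2 dx = 10/3;
    ∫_0^1 -8*x dx = -4;  ∫_0^1 1 dx = 1.
  Sum: 9/5 + 6 + 10/3 − 4 + 1 = 122/15.
Adding: ||u||_{H^1}^2 = 493/70 + 122/15 = 3187/210.


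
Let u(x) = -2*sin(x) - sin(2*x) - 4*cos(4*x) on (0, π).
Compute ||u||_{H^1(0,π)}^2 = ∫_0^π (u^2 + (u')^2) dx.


||u||_{H^1(0,π)}^2 = -544/15 + 285*π/2

u'(x) = 16*sin(4*x) - 2*cos(x) - 2*cos(2*x).
Expand u² and (u')² and integrate term by term on (0, π), using: for integers n ≥ 1, ∫_0^π sin²(nx) dx = ∫_0^π cos²(nx) dx = π/2; for n ≠ n', ∫_0^π sin(nx)sin(n'x) dx = ∫_0^π cos(nx)cos(n'x) dx = 0; and by product-to-sum, ∫_0^π sin(nx)cos(n'x) dx = ½∫_0^π [sin((n+n')x) + sin((n−n')x)] dx, which is 0 when n+n' is even and 2n/(n²−n'²) when n+n' is odd (it need not vanish on (0, π)).
  u² squared terms: (-1)²·∫sin(2x)² dx = 1·π/2 = π/2;  (-4)²·∫cos(4x)² dx = 16·π/2 = 8*π;  (-2)²·∫sin(x)² dx = 4·π/2 = 2*π.
  u² cross terms: 2·(-1)·(-4)·∫sin(2x)·cos(4x) dx = 8·(0) = 0;  2·(-1)·(-2)·∫sin(2x)·sin(x) dx = 4·(0) = 0;  2·(-4)·(-2)·∫cos(4x)·sin(x) dx = 16·(-2/15) = -32/15.
  So ∫_0^π u² dx = π/2 + 8*π + 2*π + 0 + 0 − 32/15 = -32/15 + 21*π/2.
  (u')² squared terms: (-2)²·∫cos(x)² dx = 4·π/2 = 2*π;  (-2)²·∫cos(2x)² dx = 4·π/2 = 2*π;  (16)²·∫sin(4x)² dx = 256·π/2 = 128*π.
  (u')² cross terms: 2·(-2)·(-2)·∫cos(x)·cos(2x) dx = 8·(0) = 0;  2·(-2)·(16)·∫cos(x)·sin(4x) dx = -64·(8/15) = -512/15;  2·(-2)·(16)·∫cos(2x)·sin(4x) dx = -64·(0) = 0.
  So ∫_0^π (u')² dx = 2*π + 2*π + 128*π + 0 − 512/15 + 0 = -512/15 + 132*π.
||u||_{H^1}^2 = (-32/15 + 21*π/2) + (-512/15 + 132*π) = -544/15 + 285*π/2.


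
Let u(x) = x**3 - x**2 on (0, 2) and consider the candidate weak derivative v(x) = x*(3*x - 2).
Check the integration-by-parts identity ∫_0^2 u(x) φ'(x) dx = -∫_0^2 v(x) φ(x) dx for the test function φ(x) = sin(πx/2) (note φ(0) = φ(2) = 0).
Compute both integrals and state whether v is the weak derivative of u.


LHS = -16/π + 96/π^3, RHS = -16/π + 96/π^3. Yes, v = u' weakly.

u(x) = x**3 - x**2, classical derivative u'(x) = 3*x**2 - 2*x.
φ(x) = sin(πx/2), so φ'(x) = π*cos(π*x/2)/2.
Note φ(0) = φ(2) = 0, so the boundary term u·φ vanishes.
LHS = ∫_0^2 u(x) φ'(x) dx = ∫_0^2 (π*x^3*cos(π*x/2)/2 - π*x^2*cos(π*x/2)/2) dx. Term by term:
  ∫_0^2 π*x^3*cos(π*x/2)/2 dx = -24/π + 96/π^3;  ∫_0^2 -π*x^2*cos(π*x/2)/2 dx = 8/π.
Sum: -24/π + 96/π^3 + 8/π = -16/π + 96/π^3.
So LHS = -16/π + 96/π^3.
∫_0^2 v(x) φ(x) dx = ∫_0^2 (3*x^2*sin(π*x/2) - 2*x*sin(π*x/2)) dx. Term by term:
  ∫_0^2 -2*x*sin(π*x/2) dx = -8/π;  ∫_0^2 3*x^2*sin(π*x/2) dx = -96/π^3 + 24/π.
Sum: -8/π + -96/π^3 + 24/π = -96/π^3 + 16/π.
So RHS = -∫_0^2 v(x) φ(x) dx = -16/π + 96/π^3.
LHS = RHS, so the identity holds for this test φ.
Moreover u is smooth here and v(x) = u'(x) = 3*x**2 - 2*x pointwise, so the identity holds for every test function. Hence v is the weak derivative of u.


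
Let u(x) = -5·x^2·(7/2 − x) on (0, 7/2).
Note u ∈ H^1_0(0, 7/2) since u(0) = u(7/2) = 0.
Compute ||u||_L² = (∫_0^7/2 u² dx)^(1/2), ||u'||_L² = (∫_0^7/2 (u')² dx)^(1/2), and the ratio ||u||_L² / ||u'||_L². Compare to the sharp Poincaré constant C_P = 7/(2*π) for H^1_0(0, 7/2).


||u||_L² / ||u'||_L² = sqrt(14)/4 < C_P = 7/(2*π).

u(x) = -5·x^2·(7/2 − x), so u'(x) = 5*x*(3*x - 7).
u(x) = -5·x^2·(7/2 − x) vanishes at x = 0 and x = 7/2, so u ∈ H^1_0(0, 7/2). Differentiate via the product rule and integrate the resulting polynomials term by term.
  ∫_0^7/2 u² dx = ∫_0^7/2 (25*x^6 - 175*x^5 + 1225*x^4/4) dx. Term by term:
    ∫_0^7/2 25*x^6 dx = 2941225/128;  ∫_0^7/2 -175*x^5 dx = -20588575/384;  ∫_0^7/2 1225*x^4/4 dx = 4117715/128.
  Sum: 2941225/128 − 20588575/384 + 4117715/128 = 588245/384.
  ∫_0^7/2 (u')² dx = ∫_0^7/2 (225*x^4 - 1050*x^3 + 1225*x^2) dx. Term by term:
    ∫_0^7/2 225*x^4 dx = 756315/32;  ∫_0^7/2 -1050*x^3 dx = -1260525/32;  ∫_0^7/2 1225*x^2 dx = 420175/24.
  Sum: 756315/32 − 1260525/32 + 420175/24 = 84035/48.
∫_0^7/2 u² dx = 588245/384, so ||u||_L² = 343*sqrt(30)/48.
∫_0^7/2 (u')² dx = 84035/48, so ||u'||_L² = 49*sqrt(105)/12.
Ratio ||u||_L² / ||u'||_L² = sqrt(14)/4.
Sharp Poincaré constant on H^1_0(0, 7/2) is C_P = L/π = 7/(2*π), achieved by sin(2*π/7·x).
A polynomial bump cannot attain the sharp Poincaré constant (only the first sine eigenfunction does), so the ratio is strictly less than C_P, consistent with ||u||_L² ≤ C_P ||u'||_L².


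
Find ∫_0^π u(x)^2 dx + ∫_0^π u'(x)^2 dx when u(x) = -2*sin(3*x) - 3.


||u||_{H^1(0,π)}^2 = 8 + 29*π

u'(x) = -6*cos(3*x).
Expand u² and (u')² and integrate term by term on (0, π), using: for integers n ≥ 1, ∫_0^π sin²(nx) dx = ∫_0^π cos²(nx) dx = π/2; for n ≠ n', ∫_0^π sin(nx)sin(n'x) dx = ∫_0^π cos(nx)cos(n'x) dx = 0; and by product-to-sum, ∫_0^π sin(nx)cos(n'x) dx = ½∫_0^π [sin((n+n')x) + sin((n−n')x)] dx, which is 0 when n+n' is even and 2n/(n²−n'²) when n+n' is odd (it need not vanish on (0, π)). For the constant mode: ∫_0^π 1 dx = π, ∫_0^π cos(nx) dx = 0, ∫_0^π sin(nx) dx = (1−(−1)^n)/n.
  u² squared terms: (-3)²·∫1 dx = 9·π = 9*π;  (-2)²·∫sin(3x)² dx = 4·π/2 = 2*π.
  u² cross terms: 2·(-3)·(-2)·∫1·sin(3x) dx = 12·(2/3) = 8.
  So ∫_0^π u² dx = 9*π + 2*π + 8 = 8 + 11*π.
  (u')² squared terms: (-6)²·∫cos(3x)² dx = 36·π/2 = 18*π.
  So ∫_0^π (u')² dx = 18*π.
||u||_{H^1}^2 = (8 + 11*π) + (18*π) = 8 + 29*π.


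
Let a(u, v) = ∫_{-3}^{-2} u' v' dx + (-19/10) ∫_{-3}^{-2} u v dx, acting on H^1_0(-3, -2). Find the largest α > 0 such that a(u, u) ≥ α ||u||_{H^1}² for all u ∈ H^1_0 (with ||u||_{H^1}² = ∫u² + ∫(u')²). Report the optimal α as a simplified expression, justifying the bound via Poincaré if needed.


α = (-19/10 + π^2)/(1 + π^2)

Coercivity of a(·,·) on H^1_0(-3, -2) means a(u, u) ≥ α ||u||_{H^1}² for every u ∈ H^1_0.
The interval has length L = 1, and Poincaré/coercivity depend only on L. Here a(u, u) = ∫(u')² + (-19/10)·∫u².
Here c = -19/10 < 0 with |c| < (π/L)² = π^2, so coercivity still holds. The condition a(u,u) ≥ α||u||_{H^1}² reads (1−α)∫(u')² ≥ (α−c)∫u². Any admissible α is ≤ 1 (rapidly oscillating u have ∫u²/∫(u')² → 0), and α = 1 would force 0 ≥ (1−c)∫u², impossible since c < 1; so 1−α > 0. By the sharp Poincaré inequality on H^1_0 of an interval of length L, ∫(u')² ≥ (π/L)²∫u² with equality for the first sine mode sin(π(x−x₀)/L) (x₀ the left endpoint), so the inequality holds for all u iff (1−α)(π/L)² ≥ α − c, i.e. α ≤ ((π/L)² + c)/((π/L)² + 1) = (1 + c(L/π)²)/(1 + (L/π)²). (Direct route, valid since c ≤ 0: Poincaré gives c∫u² ≥ c(L/π)²∫(u')², so a(u,u) ≥ (1 + c(L/π)²)∫(u')², while ||u||_{H^1}² ≤ (1 + (L/π)²)∫(u')²; dividing yields the same α.) With (π/L)² = π^2 and c = -19/10, the largest admissible constant is α = ((π/L)² + c)/((π/L)² + 1).
Simplifying, α = (-19/10 + π^2)/(1 + π^2).


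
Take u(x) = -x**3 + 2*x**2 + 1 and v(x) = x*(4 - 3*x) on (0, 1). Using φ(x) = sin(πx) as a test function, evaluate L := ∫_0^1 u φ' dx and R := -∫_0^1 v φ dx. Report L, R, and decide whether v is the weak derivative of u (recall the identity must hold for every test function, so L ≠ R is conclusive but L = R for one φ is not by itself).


LHS = (-12 - π^2)/π^3, RHS = (-12 - π^2)/π^3. Yes, v = u' weakly.

u(x) = -x**3 + 2*x**2 + 1, classical derivative u'(x) = -3*x**2 + 4*x.
φ(x) = sin(πx), so φ'(x) = π*cos(π*x).
Note φ(0) = φ(1) = 0, so the boundary term u·φ vanishes.
LHS = ∫_0^1 u(x) φ'(x) dx = ∫_0^1 (-π*x^3*cos(π*x) + 2*π*x^2*cos(π*x) + π*cos(π*x)) dx. Term by term:
  ∫_0^1 π*cos(π*x) dx = 0;  ∫_0^1 -π*x^3*cos(π*x) dx = -12/π^3 + 3/π;  ∫_0^1 2*π*x^2*cos(π*x) dx = -4/π.
Sum: 0 + -12/π^3 + 3/π − 4/π = (-12 - π^2)/π^3.
So LHS = (-12 - π^2)/π^3.
∫_0^1 v(x) φ(x) dx = ∫_0^1 (-3*x^2*sin(π*x) + 4*x*sin(π*x)) dx. Term by term:
  ∫_0^1 -3*x^2*sin(π*x) dx = -3/π + 12/π^3;  ∫_0^1 4*x*sin(π*x) dx = 4/π.
Sum: -3/π + 12/π^3 + 4/π = (π^2 + 12)/π^3.
So RHS = -∫_0^1 v(x) φ(x) dx = (-12 - π^2)/π^3.
LHS = RHS, so the identity holds for this test φ.
Moreover u is smooth here and v(x) = u'(x) = -3*x**2 + 4*x pointwise, so the identity holds for every test function. Hence v is the weak derivative of u.


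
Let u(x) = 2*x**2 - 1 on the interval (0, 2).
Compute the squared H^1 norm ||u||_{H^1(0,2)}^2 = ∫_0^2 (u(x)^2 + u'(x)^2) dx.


||u||_{H^1}^2 = 298/5

The H^1 norm (squared) on an interval (0, L) is
  ||u||_{H^1}^2 = ∫_0^L u(x)^2 dx + ∫_0^L u'(x)^2 dx.
Compute u'(x) = 4*x.
Then u(x)^2 = 4*x**4 - 4*x**2 + 1 and u'(x)^2 = 16*x**2.
Integrate each monomial from 0 to 2 using ∫_0^2 c·x^n dx = c·2^(n+1)/(n+1):
  ∫_0^2 u(x)^2 dx = ∫_0^2 (4*x^4 - 4*x^2 + 1) dx. Term by term:
    ∫_0^2 4*x^4 dx = 128/5;  ∫_0^2 -4*x^2 dx = -32/3;  ∫_0^2 1 dx = 2.
  Sum: 128/5 − 32/3 + 2 = 254/15.
  ∫_0^2 u'(x)^2 dx = ∫_0^2 (16*x^2) dx. Term by term:
    ∫_0^2 16*x^2 dx = 128/3.
Adding: ||u||_{H^1}^2 = 254/15 + 128/3 = 298/5.


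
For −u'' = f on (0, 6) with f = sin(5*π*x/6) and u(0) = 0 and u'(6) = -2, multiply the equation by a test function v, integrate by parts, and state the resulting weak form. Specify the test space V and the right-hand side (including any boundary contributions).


V = {v ∈ H^1(0, 6) : v(0) = 0} (test functions vanish at x = 0 where u is specified); weak form: ∫_0^6 u'v' dx = ∫_0^6 (sin(5*π*x/6)) v dx − 2·v(6) for all v ∈ V.

Multiply both sides by a test function v and integrate from 0 to 6:
  ∫_0^6 −u''(x) v(x) dx = ∫_0^6 f(x) v(x) dx.
Integrate the LHS by parts once:
  ∫_0^6 −u'' v dx = −[u'(x) v(x)]_0^6 + ∫_0^6 u'(x) v'(x) dx.
Thus ∫_0^6 u'(x) v'(x) dx = ∫_0^6 f(x) v(x) dx + [u'(x) v(x)]_0^6.
Choose V so that boundary terms are either known or forced to vanish.
Mixed BC: u(0) = 0 (Dirichlet) and u'(6) = -2 (Neumann). Define V = {v ∈ H^1(0, 6) : v(0) = 0}. Then [u' v]_0^6 = u'(6)·v(6) − u'(0)·0 = − 2·v(6).
Weak formulation: find u (satisfying any essential BC) such that ∫_0^6 u'(x) v'(x) dx = ∫_0^6 f v dx − 2·v(6) for all v ∈ V (Dirichlet at 0 absorbed into V; Neumann datum at x = 6 contributes the boundary term).
Substituting f(x) = sin(5*π*x/6), the right-hand side is ∫_0^6 (sin(5*π*x/6)) v dx − 2·v(6).


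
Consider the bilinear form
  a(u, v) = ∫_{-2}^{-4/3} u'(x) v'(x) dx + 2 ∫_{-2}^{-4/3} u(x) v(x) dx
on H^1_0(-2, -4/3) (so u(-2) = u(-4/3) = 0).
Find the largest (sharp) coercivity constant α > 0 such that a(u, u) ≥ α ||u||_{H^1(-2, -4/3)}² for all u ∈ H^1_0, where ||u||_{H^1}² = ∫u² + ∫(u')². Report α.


α = 1

Coercivity of a(·,·) on H^1_0(-2, -4/3) means a(u, u) ≥ α ||u||_{H^1}² for every u ∈ H^1_0.
The interval has length L = 2/3, and Poincaré/coercivity depend only on L. Here a(u, u) = ∫(u')² + (2)·∫u².
Here c = 2 ≥ 1, so a(u,u) = ∫(u')² + c∫u² ≥ ∫(u')² + ∫u² = ||u||_{H^1}², i.e. α = 1 works. No larger α is possible: a(u,u) ≥ α||u||_{H^1}² means (1−α)∫(u')² ≥ (α−c)∫u², and for the modes u_n = sin(nπ(x−x₀)/L) (x₀ the left endpoint) one has ∫u_n²/∫(u_n')² = (L/(nπ))² → 0, so a(u_n,u_n)/||u_n||_{H^1}² → 1. Hence the optimal constant is α = 1.
Therefore α = 1.


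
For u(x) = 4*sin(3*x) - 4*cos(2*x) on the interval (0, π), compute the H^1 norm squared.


||u||_{H^1(0,π)}^2 = -192 + 120*π

u'(x) = 8*sin(2*x) + 12*cos(3*x).
Expand u² and (u')² and integrate term by term on (0, π), using: for integers n ≥ 1, ∫_0^π sin²(nx) dx = ∫_0^π cos²(nx) dx = π/2; for n ≠ n', ∫_0^π sin(nx)sin(n'x) dx = ∫_0^π cos(nx)cos(n'x) dx = 0; and by product-to-sum, ∫_0^π sin(nx)cos(n'x) dx = ½∫_0^π [sin((n+n')x) + sin((n−n')x)] dx, which is 0 when n+n' is even and 2n/(n²−n'²) when n+n' is odd (it need not vanish on (0, π)).
  u² squared terms: (-4)²·∫cos(2x)² dx = 16·π/2 = 8*π;  (4)²·∫sin(3x)² dx = 16·π/2 = 8*π.
  u² cross terms: 2·(-4)·(4)·∫cos(2x)·sin(3x) dx = -32·(6/5) = -192/5.
  So ∫_0^π u² dx = 8*π + 8*π − 192/5 = -192/5 + 16*π.
  (u')² squared terms: (8)²·∫sin(2x)² dx = 64·π/2 = 32*π;  (12)²·∫cos(3x)² dx = 144·π/2 = 72*π.
  (u')² cross terms: 2·(8)·(12)·∫sin(2x)·cos(3x) dx = 192·(-4/5) = -768/5.
  So ∫_0^π (u')² dx = 32*π + 72*π − 768/5 = -768/5 + 104*π.
||u||_{H^1}^2 = (-192/5 + 16*π) + (-768/5 + 104*π) = -192 + 120*π.


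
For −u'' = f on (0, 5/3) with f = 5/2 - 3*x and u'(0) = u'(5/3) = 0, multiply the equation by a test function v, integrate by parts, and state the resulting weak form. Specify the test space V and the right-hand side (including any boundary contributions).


V = H^1(0, 5/3) (no boundary constraint on v; u is determined up to an additive constant); weak form: ∫_0^5/3 u'v' dx = ∫_0^5/3 (5/2 - 3*x) v dx for all v ∈ V.

Multiply both sides by a test function v and integrate from 0 to 5/3:
  ∫_0^5/3 −u''(x) v(x) dx = ∫_0^5/3 f(x) v(x) dx.
Integrate the LHS by parts once:
  ∫_0^5/3 −u'' v dx = −[u'(x) v(x)]_0^5/3 + ∫_0^5/3 u'(x) v'(x) dx.
Thus ∫_0^5/3 u'(x) v'(x) dx = ∫_0^5/3 f(x) v(x) dx + [u'(x) v(x)]_0^5/3.
Choose V so that boundary terms are either known or forced to vanish.
u has homogeneous Neumann: u'(0) = u'(5/3) = 0. So [u' v]_0^5/3 = 0·v(5/3) − 0·v(0) = 0 for any v; take V = H^1(0, 5/3).
Weak formulation: find u (satisfying any essential BC) such that ∫_0^5/3 u'(x) v'(x) dx = ∫_0^5/3 f v dx for all v ∈ V (homogeneous Neumann, so boundary terms vanish).
Substituting f(x) = 5/2 - 3*x, the right-hand side is ∫_0^5/3 (5/2 - 3*x) v dx.
Compatibility check (pure Neumann): taking v ≡ 1 ∈ V gives 0 = ∫_0^5/3 f dx + (0) − (0), i.e. ∫_0^5/3 f dx must equal u'(0) − u'(5/3) = 0. Indeed ∫_0^5/3 (5/2 - 3*x) dx = 0, so the data are compatible. The solution is then unique only up to an additive constant (fix it e.g. by requiring ∫_0^5/3 u dx = 0).
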